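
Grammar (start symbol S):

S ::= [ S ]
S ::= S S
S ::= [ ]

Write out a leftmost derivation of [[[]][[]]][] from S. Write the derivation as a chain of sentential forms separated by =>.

S => SS => [S]S => [SS]S => [[S]S]S => [[[]]S]S => [[[]][S]]S => [[[]][[]]]S => [[[]][[]]][]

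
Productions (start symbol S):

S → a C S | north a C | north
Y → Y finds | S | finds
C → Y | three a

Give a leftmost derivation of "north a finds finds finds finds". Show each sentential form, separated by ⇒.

S ⇒ north a C ⇒ north a Y ⇒ north a Y finds ⇒ north a Y finds finds ⇒ north a Y finds finds finds ⇒ north a finds finds finds finds

S ⇒ north a C   [S → north a C]
north a C ⇒ north a Y   [C → Y]
north a Y ⇒ north a Y finds   [Y → Y finds]
north a Y finds ⇒ north a Y finds finds   [Y → Y finds]
north a Y finds finds ⇒ north a Y finds finds finds   [Y → Y finds]
north a Y finds finds finds ⇒ north a finds finds finds finds   [Y → finds]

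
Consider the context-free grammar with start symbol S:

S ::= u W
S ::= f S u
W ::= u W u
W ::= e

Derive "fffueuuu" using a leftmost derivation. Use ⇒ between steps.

S ⇒ fSu   [S ::= f S u]
fSu ⇒ ffSuu   [S ::= f S u]
ffSuu ⇒ fffSuuu   [S ::= f S u]
fffSuuu ⇒ fffuWuuu   [S ::= u W]
fffuWuuu ⇒ fffueuuu   [W ::= e]

S ⇒ fSu ⇒ ffSuu ⇒ fffSuuu ⇒ fffuWuuu ⇒ fffueuuu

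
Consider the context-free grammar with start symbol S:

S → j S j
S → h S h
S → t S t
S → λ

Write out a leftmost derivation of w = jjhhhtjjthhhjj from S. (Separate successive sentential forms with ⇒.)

S ⇒ jSj ⇒ jjSjj ⇒ jjhShjj ⇒ jjhhShhjj ⇒ jjhhhShhhjj ⇒ jjhhhtSthhhjj ⇒ jjhhhtjSjthhhjj ⇒ jjhhhtjjthhhjj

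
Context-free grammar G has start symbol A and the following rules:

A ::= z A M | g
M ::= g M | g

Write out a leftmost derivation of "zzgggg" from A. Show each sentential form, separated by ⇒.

A⇒zAM⇒zzAMM⇒zzgMM⇒zzggMM⇒zzgggM⇒zzgggg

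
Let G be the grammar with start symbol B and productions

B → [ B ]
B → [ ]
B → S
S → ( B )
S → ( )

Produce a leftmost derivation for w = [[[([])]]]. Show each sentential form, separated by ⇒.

B⇒[B]⇒[[B]]⇒[[[B]]]⇒[[[S]]]⇒[[[(B)]]]⇒[[[([])]]]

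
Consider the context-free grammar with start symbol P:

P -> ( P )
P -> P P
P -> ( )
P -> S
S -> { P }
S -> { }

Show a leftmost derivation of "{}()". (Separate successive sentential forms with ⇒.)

P⇒PP⇒SP⇒{}P⇒{}()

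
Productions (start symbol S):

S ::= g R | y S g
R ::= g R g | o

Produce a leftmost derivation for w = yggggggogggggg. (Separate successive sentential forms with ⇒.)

S ⇒ ySg ⇒ ygRg ⇒ yggRgg ⇒ ygggRggg ⇒ yggggRgggg ⇒ ygggggRggggg ⇒ yggggggRgggggg ⇒ yggggggogggggg

S ⇒ ySg   [S ::= y S g]
ySg ⇒ ygRg   [S ::= g R]
ygRg ⇒ yggRgg   [R ::= g R g]
yggRgg ⇒ ygggRggg   [R ::= g R g]
ygggRggg ⇒ yggggRgggg   [R ::= g R g]
yggggRgggg ⇒ ygggggRggggg   [R ::= g R g]
ygggggRggggg ⇒ yggggggRgggggg   [R ::= g R g]
yggggggRgggggg ⇒ yggggggogggggg   [R ::= o]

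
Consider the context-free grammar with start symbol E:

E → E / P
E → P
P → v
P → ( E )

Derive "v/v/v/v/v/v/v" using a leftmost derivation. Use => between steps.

E => E/P => E/P/P => E/P/P/P => E/P/P/P/P => E/P/P/P/P/P => E/P/P/P/P/P/P => P/P/P/P/P/P/P => v/P/P/P/P/P/P => v/v/P/P/P/P/P => v/v/v/P/P/P/P => v/v/v/v/P/P/P => v/v/v/v/v/P/P => v/v/v/v/v/v/P => v/v/v/v/v/v/v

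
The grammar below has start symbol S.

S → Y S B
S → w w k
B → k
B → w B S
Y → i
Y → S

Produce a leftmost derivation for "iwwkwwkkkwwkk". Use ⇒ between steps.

S ⇒ YSB   [S → Y S B]
YSB ⇒ SSB   [Y → S]
SSB ⇒ YSBSB   [S → Y S B]
YSBSB ⇒ iSBSB   [Y → i]
iSBSB ⇒ iYSBBSB   [S → Y S B]
iYSBBSB ⇒ iSSBBSB   [Y → S]
iSSBBSB ⇒ iwwkSBBSB   [S → w w k]
iwwkSBBSB ⇒ iwwkwwkBBSB   [S → w w k]
iwwkwwkBBSB ⇒ iwwkwwkkBSB   [B → k]
iwwkwwkkBSB ⇒ iwwkwwkkkSB   [B → k]
iwwkwwkkkSB ⇒ iwwkwwkkkwwkB   [S → w w k]
iwwkwwkkkwwkB ⇒ iwwkwwkkkwwkk   [B → k]

S ⇒ YSB ⇒ SSB ⇒ YSBSB ⇒ iSBSB ⇒ iYSBBSB ⇒ iSSBBSB ⇒ iwwkSBBSB ⇒ iwwkwwkBBSB ⇒ iwwkwwkkBSB ⇒ iwwkwwkkkSB ⇒ iwwkwwkkkwwkB ⇒ iwwkwwkkkwwkk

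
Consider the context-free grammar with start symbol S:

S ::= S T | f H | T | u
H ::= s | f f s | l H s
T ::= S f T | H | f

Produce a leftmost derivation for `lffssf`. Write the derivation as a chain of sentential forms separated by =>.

S=>ST=>TT=>HT=>lHsT=>lffssT=>lffssf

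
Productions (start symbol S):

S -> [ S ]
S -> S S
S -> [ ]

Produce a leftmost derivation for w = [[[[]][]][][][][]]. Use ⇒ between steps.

S ⇒ [S]   [S -> [ S ]]
[S] ⇒ [SS]   [S -> S S]
[SS] ⇒ [SSS]   [S -> S S]
[SSS] ⇒ [SSSS]   [S -> S S]
[SSSS] ⇒ [SSSSS]   [S -> S S]
[SSSSS] ⇒ [[S]SSSS]   [S -> [ S ]]
[[S]SSSS] ⇒ [[SS]SSSS]   [S -> S S]
[[SS]SSSS] ⇒ [[[S]S]SSSS]   [S -> [ S ]]
[[[S]S]SSSS] ⇒ [[[[]]S]SSSS]   [S -> [ ]]
[[[[]]S]SSSS] ⇒ [[[[]][]]SSSS]   [S -> [ ]]
[[[[]][]]SSSS] ⇒ [[[[]][]][]SSS]   [S -> [ ]]
[[[[]][]][]SSS] ⇒ [[[[]][]][][]SS]   [S -> [ ]]
[[[[]][]][][]SS] ⇒ [[[[]][]][][][]S]   [S -> [ ]]
[[[[]][]][][][]S] ⇒ [[[[]][]][][][][]]   [S -> [ ]]

S ⇒ [S] ⇒ [SS] ⇒ [SSS] ⇒ [SSSS] ⇒ [SSSSS] ⇒ [[S]SSSS] ⇒ [[SS]SSSS] ⇒ [[[S]S]SSSS] ⇒ [[[[]]S]SSSS] ⇒ [[[[]][]]SSSS] ⇒ [[[[]][]][]SSS] ⇒ [[[[]][]][][]SS] ⇒ [[[[]][]][][][]S] ⇒ [[[[]][]][][][][]]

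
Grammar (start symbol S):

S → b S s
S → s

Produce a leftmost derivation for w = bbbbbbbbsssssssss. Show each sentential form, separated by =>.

S => bSs => bbSss => bbbSsss => bbbbSssss => bbbbbSsssss => bbbbbbSssssss => bbbbbbbSsssssss => bbbbbbbbSssssssss => bbbbbbbbsssssssss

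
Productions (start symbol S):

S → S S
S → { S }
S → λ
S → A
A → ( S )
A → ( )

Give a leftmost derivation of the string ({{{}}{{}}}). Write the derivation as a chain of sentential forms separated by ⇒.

S ⇒ A   [S → A]
A ⇒ (S)   [A → ( S )]
(S) ⇒ ({S})   [S → { S }]
({S}) ⇒ ({SS})   [S → S S]
({SS}) ⇒ ({{S}S})   [S → { S }]
({{S}S}) ⇒ ({{{S}}S})   [S → { S }]
({{{S}}S}) ⇒ ({{{}}S})   [S → λ]
({{{}}S}) ⇒ ({{{}}{S}})   [S → { S }]
({{{}}{S}}) ⇒ ({{{}}{{S}}})   [S → { S }]
({{{}}{{S}}}) ⇒ ({{{}}{{}}})   [S → λ]

S ⇒ A ⇒ (S) ⇒ ({S}) ⇒ ({SS}) ⇒ ({{S}S}) ⇒ ({{{S}}S}) ⇒ ({{{}}S}) ⇒ ({{{}}{S}}) ⇒ ({{{}}{{S}}}) ⇒ ({{{}}{{}}})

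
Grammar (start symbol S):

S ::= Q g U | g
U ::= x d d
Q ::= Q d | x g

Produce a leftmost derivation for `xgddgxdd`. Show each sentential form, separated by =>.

S => QgU   [S ::= Q g U]
QgU => QdgU   [Q ::= Q d]
QdgU => QddgU   [Q ::= Q d]
QddgU => xgddgU   [Q ::= x g]
xgddgU => xgddgxdd   [U ::= x d d]

S => QgU => QdgU => QddgU => xgddgU => xgddgxdd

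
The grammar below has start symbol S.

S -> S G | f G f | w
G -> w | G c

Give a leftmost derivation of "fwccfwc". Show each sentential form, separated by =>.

S => SG => fGfG => fGcfG => fGccfG => fwccfG => fwccfGc => fwccfwc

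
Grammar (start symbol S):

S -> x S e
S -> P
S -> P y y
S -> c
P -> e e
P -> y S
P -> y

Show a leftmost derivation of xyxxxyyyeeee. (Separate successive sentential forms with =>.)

S => xSe => xPe => xySe => xyxSee => xyxxSeee => xyxxxSeeee => xyxxxPyyeeee => xyxxxyyyeeee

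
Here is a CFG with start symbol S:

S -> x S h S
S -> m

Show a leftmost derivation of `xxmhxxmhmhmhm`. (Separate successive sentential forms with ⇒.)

S ⇒ xShS ⇒ xxShShS ⇒ xxmhShS ⇒ xxmhxShShS ⇒ xxmhxxShShShS ⇒ xxmhxxmhShShS ⇒ xxmhxxmhmhShS ⇒ xxmhxxmhmhmhS ⇒ xxmhxxmhmhmhm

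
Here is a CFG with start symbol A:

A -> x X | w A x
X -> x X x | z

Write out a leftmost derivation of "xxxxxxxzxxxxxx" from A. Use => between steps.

A => xX   [A -> x X]
xX => xxXx   [X -> x X x]
xxXx => xxxXxx   [X -> x X x]
xxxXxx => xxxxXxxx   [X -> x X x]
xxxxXxxx => xxxxxXxxxx   [X -> x X x]
xxxxxXxxxx => xxxxxxXxxxxx   [X -> x X x]
xxxxxxXxxxxx => xxxxxxxXxxxxxx   [X -> x X x]
xxxxxxxXxxxxxx => xxxxxxxzxxxxxx   [X -> z]

A => xX => xxXx => xxxXxx => xxxxXxxx => xxxxxXxxxx => xxxxxxXxxxxx => xxxxxxxXxxxxxx => xxxxxxxzxxxxxx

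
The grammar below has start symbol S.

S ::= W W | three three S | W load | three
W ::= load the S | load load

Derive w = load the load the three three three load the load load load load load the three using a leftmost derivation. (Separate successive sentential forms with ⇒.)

S ⇒ W W ⇒ load the S W ⇒ load the W W W ⇒ load the load the S W W ⇒ load the load the three three S W W ⇒ load the load the three three three W W ⇒ load the load the three three three load the S W ⇒ load the load the three three three load the W W W ⇒ load the load the three three three load the load load W W ⇒ load the load the three three three load the load load load load W ⇒ load the load the three three three load the load load load load load the S ⇒ load the load the three three three load the load load load load load the three

S ⇒ W W   [S ::= W W]
W W ⇒ load the S W   [W ::= load the S]
load the S W ⇒ load the W W W   [S ::= W W]
load the W W W ⇒ load the load the S W W   [W ::= load the S]
load the load the S W W ⇒ load the load the three three S W W   [S ::= three three S]
load the load the three three S W W ⇒ load the load the three three three W W   [S ::= three]
load the load the three three three W W ⇒ load the load the three three three load the S W   [W ::= load the S]
load the load the three three three load the S W ⇒ load the load the three three three load the W W W   [S ::= W W]
load the load the three three three load the W W W ⇒ load the load the three three three load the load load W W   [W ::= load load]
load the load the three three three load the load load W W ⇒ load the load the three three three load the load load load load W   [W ::= load load]
load the load the three three three load the load load load load W ⇒ load the load the three three three load the load load load load load the S   [W ::= load the S]
load the load the three three three load the load load load load load the S ⇒ load the load the three three three load the load load load load load the three   [S ::= three]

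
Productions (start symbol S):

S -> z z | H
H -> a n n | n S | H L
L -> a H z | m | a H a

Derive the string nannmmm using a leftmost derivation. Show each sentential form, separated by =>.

S => H   [S -> H]
H => HL   [H -> H L]
HL => nSL   [H -> n S]
nSL => nHL   [S -> H]
nHL => nHLL   [H -> H L]
nHLL => nHLLL   [H -> H L]
nHLLL => nannLLL   [H -> a n n]
nannLLL => nannmLL   [L -> m]
nannmLL => nannmmL   [L -> m]
nannmmL => nannmmm   [L -> m]

S => H => HL => nSL => nHL => nHLL => nHLLL => nannLLL => nannmLL => nannmmL => nannmmm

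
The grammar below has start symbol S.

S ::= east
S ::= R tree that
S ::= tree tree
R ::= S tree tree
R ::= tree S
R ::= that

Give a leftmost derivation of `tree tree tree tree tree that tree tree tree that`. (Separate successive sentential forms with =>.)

S => R tree that => S tree tree tree that => R tree that tree tree tree that => S tree tree tree that tree tree tree that => tree tree tree tree tree that tree tree tree that

S => R tree that   [S ::= R tree that]
R tree that => S tree tree tree that   [R ::= S tree tree]
S tree tree tree that => R tree that tree tree tree that   [S ::= R tree that]
R tree that tree tree tree that => S tree tree tree that tree tree tree that   [R ::= S tree tree]
S tree tree tree that tree tree tree that => tree tree tree tree tree that tree tree tree that   [S ::= tree tree]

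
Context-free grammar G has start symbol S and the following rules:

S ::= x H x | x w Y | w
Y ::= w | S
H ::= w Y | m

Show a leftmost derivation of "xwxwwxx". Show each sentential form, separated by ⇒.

S ⇒ xHx ⇒ xwYx ⇒ xwSx ⇒ xwxHxx ⇒ xwxwYxx ⇒ xwxwwxx

S ⇒ xHx   [S ::= x H x]
xHx ⇒ xwYx   [H ::= w Y]
xwYx ⇒ xwSx   [Y ::= S]
xwSx ⇒ xwxHxx   [S ::= x H x]
xwxHxx ⇒ xwxwYxx   [H ::= w Y]
xwxwYxx ⇒ xwxwwxx   [Y ::= w]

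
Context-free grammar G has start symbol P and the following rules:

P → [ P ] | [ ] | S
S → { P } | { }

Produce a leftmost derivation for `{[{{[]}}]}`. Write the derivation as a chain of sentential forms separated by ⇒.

P ⇒ S ⇒ {P} ⇒ {[P]} ⇒ {[S]} ⇒ {[{P}]} ⇒ {[{S}]} ⇒ {[{{P}}]} ⇒ {[{{[]}}]}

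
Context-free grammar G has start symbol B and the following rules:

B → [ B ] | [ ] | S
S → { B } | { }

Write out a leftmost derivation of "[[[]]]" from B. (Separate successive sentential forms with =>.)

B => [B] => [[B]] => [[[]]]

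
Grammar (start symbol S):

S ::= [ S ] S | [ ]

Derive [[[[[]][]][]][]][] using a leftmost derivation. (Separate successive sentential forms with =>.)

S=>[S]S=>[[S]S]S=>[[[S]S]S]S=>[[[[S]S]S]S]S=>[[[[[]]S]S]S]S=>[[[[[]][]]S]S]S=>[[[[[]][]][]]S]S=>[[[[[]][]][]][]]S=>[[[[[]][]][]][]][]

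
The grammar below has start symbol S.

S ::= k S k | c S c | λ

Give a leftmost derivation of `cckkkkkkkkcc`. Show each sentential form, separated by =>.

S => cSc   [S ::= c S c]
cSc => ccScc   [S ::= c S c]
ccScc => cckSkcc   [S ::= k S k]
cckSkcc => cckkSkkcc   [S ::= k S k]
cckkSkkcc => cckkkSkkkcc   [S ::= k S k]
cckkkSkkkcc => cckkkkSkkkkcc   [S ::= k S k]
cckkkkSkkkkcc => cckkkkkkkkcc   [S ::= λ]

S=>cSc=>ccScc=>cckSkcc=>cckkSkkcc=>cckkkSkkkcc=>cckkkkSkkkkcc=>cckkkkkkkkcc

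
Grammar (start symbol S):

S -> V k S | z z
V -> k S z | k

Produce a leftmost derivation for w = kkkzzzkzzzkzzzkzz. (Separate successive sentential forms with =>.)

S => VkS => kSzkS => kVkSzkS => kkSzkSzkS => kkVkSzkSzkS => kkkSzkSzkSzkS => kkkzzzkSzkSzkS => kkkzzzkzzzkSzkS => kkkzzzkzzzkzzzkS => kkkzzzkzzzkzzzkzz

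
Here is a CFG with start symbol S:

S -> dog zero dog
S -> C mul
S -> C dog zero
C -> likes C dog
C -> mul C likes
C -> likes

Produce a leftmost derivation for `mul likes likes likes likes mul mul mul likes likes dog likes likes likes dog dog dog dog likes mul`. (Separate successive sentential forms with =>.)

S => C mul   [S -> C mul]
C mul => mul C likes mul   [C -> mul C likes]
mul C likes mul => mul likes C dog likes mul   [C -> likes C dog]
mul likes C dog likes mul => mul likes likes C dog dog likes mul   [C -> likes C dog]
mul likes likes C dog dog likes mul => mul likes likes likes C dog dog dog likes mul   [C -> likes C dog]
mul likes likes likes C dog dog dog likes mul => mul likes likes likes likes C dog dog dog dog likes mul   [C -> likes C dog]
mul likes likes likes likes C dog dog dog dog likes mul => mul likes likes likes likes mul C likes dog dog dog dog likes mul   [C -> mul C likes]
mul likes likes likes likes mul C likes dog dog dog dog likes mul => mul likes likes likes likes mul mul C likes likes dog dog dog dog likes mul   [C -> mul C likes]
mul likes likes likes likes mul mul C likes likes dog dog dog dog likes mul => mul likes likes likes likes mul mul mul C likes likes likes dog dog dog dog likes mul   [C -> mul C likes]
mul likes likes likes likes mul mul mul C likes likes likes dog dog dog dog likes mul => mul likes likes likes likes mul mul mul likes C dog likes likes likes dog dog dog dog likes mul   [C -> likes C dog]
mul likes likes likes likes mul mul mul likes C dog likes likes likes dog dog dog dog likes mul => mul likes likes likes likes mul mul mul likes likes dog likes likes likes dog dog dog dog likes mul   [C -> likes]

S => C mul => mul C likes mul => mul likes C dog likes mul => mul likes likes C dog dog likes mul => mul likes likes likes C dog dog dog likes mul => mul likes likes likes likes C dog dog dog dog likes mul => mul likes likes likes likes mul C likes dog dog dog dog likes mul => mul likes likes likes likes mul mul C likes likes dog dog dog dog likes mul => mul likes likes likes likes mul mul mul C likes likes likes dog dog dog dog likes mul => mul likes likes likes likes mul mul mul likes C dog likes likes likes dog dog dog dog likes mul => mul likes likes likes likes mul mul mul likes likes dog likes likes likes dog dog dog dog likes mul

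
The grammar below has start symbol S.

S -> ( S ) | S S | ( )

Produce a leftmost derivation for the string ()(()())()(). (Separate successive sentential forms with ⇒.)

S ⇒ SS   [S -> S S]
SS ⇒ ()S   [S -> ( )]
()S ⇒ ()SS   [S -> S S]
()SS ⇒ ()SSS   [S -> S S]
()SSS ⇒ ()(S)SS   [S -> ( S )]
()(S)SS ⇒ ()(SS)SS   [S -> S S]
()(SS)SS ⇒ ()(()S)SS   [S -> ( )]
()(()S)SS ⇒ ()(()())SS   [S -> ( )]
()(()())SS ⇒ ()(()())()S   [S -> ( )]
()(()())()S ⇒ ()(()())()()   [S -> ( )]

S⇒SS⇒()S⇒()SS⇒()SSS⇒()(S)SS⇒()(SS)SS⇒()(()S)SS⇒()(()())SS⇒()(()())()S⇒()(()())()()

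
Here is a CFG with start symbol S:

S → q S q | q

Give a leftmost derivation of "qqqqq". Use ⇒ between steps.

S ⇒ qSq   [S → q S q]
qSq ⇒ qqSqq   [S → q S q]
qqSqq ⇒ qqqqq   [S → q]

S⇒qSq⇒qqSqq⇒qqqqq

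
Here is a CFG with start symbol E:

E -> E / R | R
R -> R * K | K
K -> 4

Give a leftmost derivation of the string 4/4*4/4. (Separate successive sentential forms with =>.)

E => E/R => E/R/R => R/R/R => K/R/R => 4/R/R => 4/R*K/R => 4/K*K/R => 4/4*K/R => 4/4*4/R => 4/4*4/K => 4/4*4/4

E => E/R   [E -> E / R]
E/R => E/R/R   [E -> E / R]
E/R/R => R/R/R   [E -> R]
R/R/R => K/R/R   [R -> K]
K/R/R => 4/R/R   [K -> 4]
4/R/R => 4/R*K/R   [R -> R * K]
4/R*K/R => 4/K*K/R   [R -> K]
4/K*K/R => 4/4*K/R   [K -> 4]
4/4*K/R => 4/4*4/R   [K -> 4]
4/4*4/R => 4/4*4/K   [R -> K]
4/4*4/K => 4/4*4/4   [K -> 4]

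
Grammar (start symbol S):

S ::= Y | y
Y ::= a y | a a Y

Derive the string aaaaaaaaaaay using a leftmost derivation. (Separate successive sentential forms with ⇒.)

S ⇒ Y ⇒ aaY ⇒ aaaaY ⇒ aaaaaaY ⇒ aaaaaaaaY ⇒ aaaaaaaaaaY ⇒ aaaaaaaaaaay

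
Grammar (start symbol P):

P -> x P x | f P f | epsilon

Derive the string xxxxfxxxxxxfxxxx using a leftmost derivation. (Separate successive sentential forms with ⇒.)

P⇒xPx⇒xxPxx⇒xxxPxxx⇒xxxxPxxxx⇒xxxxfPfxxxx⇒xxxxfxPxfxxxx⇒xxxxfxxPxxfxxxx⇒xxxxfxxxPxxxfxxxx⇒xxxxfxxxxxxfxxxx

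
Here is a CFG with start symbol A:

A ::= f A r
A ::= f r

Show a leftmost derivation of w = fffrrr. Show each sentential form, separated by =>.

A => fAr   [A ::= f A r]
fAr => ffArr   [A ::= f A r]
ffArr => fffrrr   [A ::= f r]

A=>fAr=>ffArr=>fffrrr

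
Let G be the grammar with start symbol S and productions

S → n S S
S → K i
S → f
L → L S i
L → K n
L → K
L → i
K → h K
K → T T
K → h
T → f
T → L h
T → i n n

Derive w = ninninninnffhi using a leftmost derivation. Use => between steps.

S=>nSS=>nKiS=>nTTiS=>ninnTiS=>ninninniS=>ninninninSS=>ninninninnSSS=>ninninninnfSS=>ninninninnffS=>ninninninnffKi=>ninninninnffhi

S => nSS   [S → n S S]
nSS => nKiS   [S → K i]
nKiS => nTTiS   [K → T T]
nTTiS => ninnTiS   [T → i n n]
ninnTiS => ninninniS   [T → i n n]
ninninniS => ninninninSS   [S → n S S]
ninninninSS => ninninninnSSS   [S → n S S]
ninninninnSSS => ninninninnfSS   [S → f]
ninninninnfSS => ninninninnffS   [S → f]
ninninninnffS => ninninninnffKi   [S → K i]
ninninninnffKi => ninninninnffhi   [K → h]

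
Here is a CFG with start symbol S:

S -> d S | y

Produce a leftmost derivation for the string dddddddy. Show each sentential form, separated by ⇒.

S⇒dS⇒ddS⇒dddS⇒ddddS⇒dddddS⇒ddddddS⇒dddddddS⇒dddddddy

S ⇒ dS   [S -> d S]
dS ⇒ ddS   [S -> d S]
ddS ⇒ dddS   [S -> d S]
dddS ⇒ ddddS   [S -> d S]
ddddS ⇒ dddddS   [S -> d S]
dddddS ⇒ ddddddS   [S -> d S]
ddddddS ⇒ dddddddS   [S -> d S]
dddddddS ⇒ dddddddy   [S -> y]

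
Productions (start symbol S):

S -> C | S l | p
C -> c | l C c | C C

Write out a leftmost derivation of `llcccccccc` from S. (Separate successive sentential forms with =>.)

S => C => CC => CCC => lCcCC => llCccCC => llCCccCC => llCCCccCC => llCCCCccCC => llcCCCccCC => llccCCccCC => llcccCccCC => llccccccCC => llcccccccC => llcccccccc

S => C   [S -> C]
C => CC   [C -> C C]
CC => CCC   [C -> C C]
CCC => lCcCC   [C -> l C c]
lCcCC => llCccCC   [C -> l C c]
llCccCC => llCCccCC   [C -> C C]
llCCccCC => llCCCccCC   [C -> C C]
llCCCccCC => llCCCCccCC   [C -> C C]
llCCCCccCC => llcCCCccCC   [C -> c]
llcCCCccCC => llccCCccCC   [C -> c]
llccCCccCC => llcccCccCC   [C -> c]
llcccCccCC => llccccccCC   [C -> c]
llccccccCC => llcccccccC   [C -> c]
llcccccccC => llcccccccc   [C -> c]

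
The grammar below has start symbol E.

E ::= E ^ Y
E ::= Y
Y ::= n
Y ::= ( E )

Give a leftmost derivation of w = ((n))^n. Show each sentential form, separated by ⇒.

E ⇒ E^Y   [E ::= E ^ Y]
E^Y ⇒ Y^Y   [E ::= Y]
Y^Y ⇒ (E)^Y   [Y ::= ( E )]
(E)^Y ⇒ (Y)^Y   [E ::= Y]
(Y)^Y ⇒ ((E))^Y   [Y ::= ( E )]
((E))^Y ⇒ ((Y))^Y   [E ::= Y]
((Y))^Y ⇒ ((n))^Y   [Y ::= n]
((n))^Y ⇒ ((n))^n   [Y ::= n]

E ⇒ E^Y ⇒ Y^Y ⇒ (E)^Y ⇒ (Y)^Y ⇒ ((E))^Y ⇒ ((Y))^Y ⇒ ((n))^Y ⇒ ((n))^n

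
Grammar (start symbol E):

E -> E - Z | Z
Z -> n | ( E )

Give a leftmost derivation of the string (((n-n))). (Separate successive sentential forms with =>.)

E => Z => (E) => (Z) => ((E)) => ((Z)) => (((E))) => (((E-Z))) => (((Z-Z))) => (((n-Z))) => (((n-n)))

E => Z   [E -> Z]
Z => (E)   [Z -> ( E )]
(E) => (Z)   [E -> Z]
(Z) => ((E))   [Z -> ( E )]
((E)) => ((Z))   [E -> Z]
((Z)) => (((E)))   [Z -> ( E )]
(((E))) => (((E-Z)))   [E -> E - Z]
(((E-Z))) => (((Z-Z)))   [E -> Z]
(((Z-Z))) => (((n-Z)))   [Z -> n]
(((n-Z))) => (((n-n)))   [Z -> n]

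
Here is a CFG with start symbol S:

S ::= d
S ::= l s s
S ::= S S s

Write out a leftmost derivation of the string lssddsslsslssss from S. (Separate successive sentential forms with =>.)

S => SSs   [S ::= S S s]
SSs => SSsSs   [S ::= S S s]
SSsSs => lssSsSs   [S ::= l s s]
lssSsSs => lssSSssSs   [S ::= S S s]
lssSSssSs => lssdSssSs   [S ::= d]
lssdSssSs => lssddssSs   [S ::= d]
lssddssSs => lssddssSSss   [S ::= S S s]
lssddssSSss => lssddsslssSss   [S ::= l s s]
lssddsslssSss => lssddsslsslssss   [S ::= l s s]

S=>SSs=>SSsSs=>lssSsSs=>lssSSssSs=>lssdSssSs=>lssddssSs=>lssddssSSss=>lssddsslssSss=>lssddsslsslssss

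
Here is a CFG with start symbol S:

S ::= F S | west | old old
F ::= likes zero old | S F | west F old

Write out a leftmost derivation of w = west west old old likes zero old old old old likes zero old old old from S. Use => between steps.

S => F S => S F S => F S F S => west F old S F S => west S F old S F S => west west F old S F S => west west S F old S F S => west west old old F old S F S => west west old old likes zero old old S F S => west west old old likes zero old old old old F S => west west old old likes zero old old old old likes zero old S => west west old old likes zero old old old old likes zero old old old

S => F S   [S ::= F S]
F S => S F S   [F ::= S F]
S F S => F S F S   [S ::= F S]
F S F S => west F old S F S   [F ::= west F old]
west F old S F S => west S F old S F S   [F ::= S F]
west S F old S F S => west west F old S F S   [S ::= west]
west west F old S F S => west west S F old S F S   [F ::= S F]
west west S F old S F S => west west old old F old S F S   [S ::= old old]
west west old old F old S F S => west west old old likes zero old old S F S   [F ::= likes zero old]
west west old old likes zero old old S F S => west west old old likes zero old old old old F S   [S ::= old old]
west west old old likes zero old old old old F S => west west old old likes zero old old old old likes zero old S   [F ::= likes zero old]
west west old old likes zero old old old old likes zero old S => west west old old likes zero old old old old likes zero old old old   [S ::= old old]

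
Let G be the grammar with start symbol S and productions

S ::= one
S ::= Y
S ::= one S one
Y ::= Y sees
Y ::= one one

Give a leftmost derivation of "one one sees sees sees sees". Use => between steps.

S => Y => Y sees => Y sees sees => Y sees sees sees => Y sees sees sees sees => one one sees sees sees sees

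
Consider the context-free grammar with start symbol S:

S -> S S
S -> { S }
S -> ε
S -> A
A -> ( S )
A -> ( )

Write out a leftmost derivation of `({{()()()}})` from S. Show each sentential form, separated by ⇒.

S ⇒ A ⇒ (S) ⇒ ({S}) ⇒ ({SS}) ⇒ ({{S}S}) ⇒ ({{SS}S}) ⇒ ({{SSS}S}) ⇒ ({{ASS}S}) ⇒ ({{()SS}S}) ⇒ ({{()AS}S}) ⇒ ({{()()S}S}) ⇒ ({{()()A}S}) ⇒ ({{()()()}S}) ⇒ ({{()()()}})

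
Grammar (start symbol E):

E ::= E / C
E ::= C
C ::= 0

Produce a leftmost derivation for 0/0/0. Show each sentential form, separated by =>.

E => E/C => E/C/C => C/C/C => 0/C/C => 0/0/C => 0/0/0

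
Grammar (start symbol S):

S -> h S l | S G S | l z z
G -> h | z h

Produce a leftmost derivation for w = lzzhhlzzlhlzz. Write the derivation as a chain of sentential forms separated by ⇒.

S ⇒ SGS   [S -> S G S]
SGS ⇒ lzzGS   [S -> l z z]
lzzGS ⇒ lzzhS   [G -> h]
lzzhS ⇒ lzzhSGS   [S -> S G S]
lzzhSGS ⇒ lzzhhSlGS   [S -> h S l]
lzzhhSlGS ⇒ lzzhhlzzlGS   [S -> l z z]
lzzhhlzzlGS ⇒ lzzhhlzzlhS   [G -> h]
lzzhhlzzlhS ⇒ lzzhhlzzlhlzz   [S -> l z z]

S ⇒ SGS ⇒ lzzGS ⇒ lzzhS ⇒ lzzhSGS ⇒ lzzhhSlGS ⇒ lzzhhlzzlGS ⇒ lzzhhlzzlhS ⇒ lzzhhlzzlhlzz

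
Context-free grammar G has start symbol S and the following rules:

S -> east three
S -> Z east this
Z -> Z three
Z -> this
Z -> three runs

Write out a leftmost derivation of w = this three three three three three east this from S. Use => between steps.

S => Z east this => Z three east this => Z three three east this => Z three three three east this => Z three three three three east this => Z three three three three three east this => this three three three three three east this

S => Z east this   [S -> Z east this]
Z east this => Z three east this   [Z -> Z three]
Z three east this => Z three three east this   [Z -> Z three]
Z three three east this => Z three three three east this   [Z -> Z three]
Z three three three east this => Z three three three three east this   [Z -> Z three]
Z three three three three east this => Z three three three three three east this   [Z -> Z three]
Z three three three three three east this => this three three three three three east this   [Z -> this]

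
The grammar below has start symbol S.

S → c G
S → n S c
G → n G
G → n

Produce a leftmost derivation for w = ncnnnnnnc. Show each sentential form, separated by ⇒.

S⇒nSc⇒ncGc⇒ncnGc⇒ncnnGc⇒ncnnnGc⇒ncnnnnGc⇒ncnnnnnGc⇒ncnnnnnnc

S ⇒ nSc   [S → n S c]
nSc ⇒ ncGc   [S → c G]
ncGc ⇒ ncnGc   [G → n G]
ncnGc ⇒ ncnnGc   [G → n G]
ncnnGc ⇒ ncnnnGc   [G → n G]
ncnnnGc ⇒ ncnnnnGc   [G → n G]
ncnnnnGc ⇒ ncnnnnnGc   [G → n G]
ncnnnnnGc ⇒ ncnnnnnnc   [G → n]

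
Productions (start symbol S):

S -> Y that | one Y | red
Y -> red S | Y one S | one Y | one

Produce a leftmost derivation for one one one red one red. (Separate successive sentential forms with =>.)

S => one Y => one Y one S => one Y one S one S => one one one S one S => one one one red one S => one one one red one red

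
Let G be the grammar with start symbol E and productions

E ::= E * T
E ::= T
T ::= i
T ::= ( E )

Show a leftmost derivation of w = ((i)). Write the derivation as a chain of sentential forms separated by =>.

E => T => (E) => (T) => ((E)) => ((T)) => ((i))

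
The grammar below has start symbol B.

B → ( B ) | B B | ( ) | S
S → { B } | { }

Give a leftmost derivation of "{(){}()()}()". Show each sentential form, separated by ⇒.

B ⇒ BB ⇒ SB ⇒ {B}B ⇒ {BB}B ⇒ {()B}B ⇒ {()BB}B ⇒ {()BBB}B ⇒ {()SBB}B ⇒ {(){}BB}B ⇒ {(){}()B}B ⇒ {(){}()()}B ⇒ {(){}()()}()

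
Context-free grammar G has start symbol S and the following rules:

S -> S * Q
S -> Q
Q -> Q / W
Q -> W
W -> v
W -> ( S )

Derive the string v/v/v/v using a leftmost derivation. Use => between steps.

S=>Q=>Q/W=>Q/W/W=>Q/W/W/W=>W/W/W/W=>v/W/W/W=>v/v/W/W=>v/v/v/W=>v/v/v/v

S => Q   [S -> Q]
Q => Q/W   [Q -> Q / W]
Q/W => Q/W/W   [Q -> Q / W]
Q/W/W => Q/W/W/W   [Q -> Q / W]
Q/W/W/W => W/W/W/W   [Q -> W]
W/W/W/W => v/W/W/W   [W -> v]
v/W/W/W => v/v/W/W   [W -> v]
v/v/W/W => v/v/v/W   [W -> v]
v/v/v/W => v/v/v/v   [W -> v]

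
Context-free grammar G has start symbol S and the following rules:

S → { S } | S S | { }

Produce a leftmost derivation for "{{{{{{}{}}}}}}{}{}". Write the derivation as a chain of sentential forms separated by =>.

S => SS   [S → S S]
SS => {S}S   [S → { S }]
{S}S => {{S}}S   [S → { S }]
{{S}}S => {{{S}}}S   [S → { S }]
{{{S}}}S => {{{{S}}}}S   [S → { S }]
{{{{S}}}}S => {{{{{S}}}}}S   [S → { S }]
{{{{{S}}}}}S => {{{{{SS}}}}}S   [S → S S]
{{{{{SS}}}}}S => {{{{{{}S}}}}}S   [S → { }]
{{{{{{}S}}}}}S => {{{{{{}{}}}}}}S   [S → { }]
{{{{{{}{}}}}}}S => {{{{{{}{}}}}}}SS   [S → S S]
{{{{{{}{}}}}}}SS => {{{{{{}{}}}}}}{}S   [S → { }]
{{{{{{}{}}}}}}{}S => {{{{{{}{}}}}}}{}{}   [S → { }]

S=>SS=>{S}S=>{{S}}S=>{{{S}}}S=>{{{{S}}}}S=>{{{{{S}}}}}S=>{{{{{SS}}}}}S=>{{{{{{}S}}}}}S=>{{{{{{}{}}}}}}S=>{{{{{{}{}}}}}}SS=>{{{{{{}{}}}}}}{}S=>{{{{{{}{}}}}}}{}{}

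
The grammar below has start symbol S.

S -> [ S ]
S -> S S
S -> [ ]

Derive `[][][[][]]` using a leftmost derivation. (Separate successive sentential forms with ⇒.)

S⇒SS⇒SSS⇒[]SS⇒[][]S⇒[][][S]⇒[][][SS]⇒[][][[]S]⇒[][][[][]]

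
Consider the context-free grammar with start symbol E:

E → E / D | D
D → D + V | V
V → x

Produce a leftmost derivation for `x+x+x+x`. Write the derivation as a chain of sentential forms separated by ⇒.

E ⇒ D   [E → D]
D ⇒ D+V   [D → D + V]
D+V ⇒ D+V+V   [D → D + V]
D+V+V ⇒ D+V+V+V   [D → D + V]
D+V+V+V ⇒ V+V+V+V   [D → V]
V+V+V+V ⇒ x+V+V+V   [V → x]
x+V+V+V ⇒ x+x+V+V   [V → x]
x+x+V+V ⇒ x+x+x+V   [V → x]
x+x+x+V ⇒ x+x+x+x   [V → x]

E ⇒ D ⇒ D+V ⇒ D+V+V ⇒ D+V+V+V ⇒ V+V+V+V ⇒ x+V+V+V ⇒ x+x+V+V ⇒ x+x+x+V ⇒ x+x+x+x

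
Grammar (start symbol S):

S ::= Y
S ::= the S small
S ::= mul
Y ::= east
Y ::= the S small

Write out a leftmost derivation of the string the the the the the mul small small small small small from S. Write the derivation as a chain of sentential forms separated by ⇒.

S ⇒ Y   [S ::= Y]
Y ⇒ the S small   [Y ::= the S small]
the S small ⇒ the Y small   [S ::= Y]
the Y small ⇒ the the S small small   [Y ::= the S small]
the the S small small ⇒ the the the S small small small   [S ::= the S small]
the the the S small small small ⇒ the the the the S small small small small   [S ::= the S small]
the the the the S small small small small ⇒ the the the the Y small small small small   [S ::= Y]
the the the the Y small small small small ⇒ the the the the the S small small small small small   [Y ::= the S small]
the the the the the S small small small small small ⇒ the the the the the mul small small small small small   [S ::= mul]

S ⇒ Y ⇒ the S small ⇒ the Y small ⇒ the the S small small ⇒ the the the S small small small ⇒ the the the the S small small small small ⇒ the the the the Y small small small small ⇒ the the the the the S small small small small small ⇒ the the the the the mul small small small small small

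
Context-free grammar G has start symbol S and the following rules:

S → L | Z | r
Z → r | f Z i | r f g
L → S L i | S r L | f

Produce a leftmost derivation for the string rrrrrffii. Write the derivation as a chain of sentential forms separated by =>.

S=>L=>SLi=>rLi=>rSLii=>rLLii=>rSrLLii=>rZrLLii=>rrrLLii=>rrrSrLLii=>rrrrrLLii=>rrrrrfLii=>rrrrrffii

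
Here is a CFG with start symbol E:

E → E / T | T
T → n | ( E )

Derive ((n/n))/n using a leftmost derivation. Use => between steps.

E => E/T => T/T => (E)/T => (T)/T => ((E))/T => ((E/T))/T => ((T/T))/T => ((n/T))/T => ((n/n))/T => ((n/n))/n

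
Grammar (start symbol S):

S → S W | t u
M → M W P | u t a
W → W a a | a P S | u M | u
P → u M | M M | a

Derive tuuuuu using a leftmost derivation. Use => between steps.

S=>SW=>SWW=>SWWW=>SWWWW=>tuWWWW=>tuuWWW=>tuuuWW=>tuuuuW=>tuuuuu

S => SW   [S → S W]
SW => SWW   [S → S W]
SWW => SWWW   [S → S W]
SWWW => SWWWW   [S → S W]
SWWWW => tuWWWW   [S → t u]
tuWWWW => tuuWWW   [W → u]
tuuWWW => tuuuWW   [W → u]
tuuuWW => tuuuuW   [W → u]
tuuuuW => tuuuuu   [W → u]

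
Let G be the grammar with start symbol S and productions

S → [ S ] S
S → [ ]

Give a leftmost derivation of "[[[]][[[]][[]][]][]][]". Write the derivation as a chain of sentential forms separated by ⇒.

S ⇒ [S]S ⇒ [[S]S]S ⇒ [[[]]S]S ⇒ [[[]][S]S]S ⇒ [[[]][[S]S]S]S ⇒ [[[]][[[]]S]S]S ⇒ [[[]][[[]][S]S]S]S ⇒ [[[]][[[]][[]]S]S]S ⇒ [[[]][[[]][[]][]]S]S ⇒ [[[]][[[]][[]][]][]]S ⇒ [[[]][[[]][[]][]][]][]

S ⇒ [S]S   [S → [ S ] S]
[S]S ⇒ [[S]S]S   [S → [ S ] S]
[[S]S]S ⇒ [[[]]S]S   [S → [ ]]
[[[]]S]S ⇒ [[[]][S]S]S   [S → [ S ] S]
[[[]][S]S]S ⇒ [[[]][[S]S]S]S   [S → [ S ] S]
[[[]][[S]S]S]S ⇒ [[[]][[[]]S]S]S   [S → [ ]]
[[[]][[[]]S]S]S ⇒ [[[]][[[]][S]S]S]S   [S → [ S ] S]
[[[]][[[]][S]S]S]S ⇒ [[[]][[[]][[]]S]S]S   [S → [ ]]
[[[]][[[]][[]]S]S]S ⇒ [[[]][[[]][[]][]]S]S   [S → [ ]]
[[[]][[[]][[]][]]S]S ⇒ [[[]][[[]][[]][]][]]S   [S → [ ]]
[[[]][[[]][[]][]][]]S ⇒ [[[]][[[]][[]][]][]][]   [S → [ ]]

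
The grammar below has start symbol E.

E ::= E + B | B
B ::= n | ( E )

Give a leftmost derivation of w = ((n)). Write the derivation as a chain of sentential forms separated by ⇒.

E ⇒ B   [E ::= B]
B ⇒ (E)   [B ::= ( E )]
(E) ⇒ (B)   [E ::= B]
(B) ⇒ ((E))   [B ::= ( E )]
((E)) ⇒ ((B))   [E ::= B]
((B)) ⇒ ((n))   [B ::= n]

E⇒B⇒(E)⇒(B)⇒((E))⇒((B))⇒((n))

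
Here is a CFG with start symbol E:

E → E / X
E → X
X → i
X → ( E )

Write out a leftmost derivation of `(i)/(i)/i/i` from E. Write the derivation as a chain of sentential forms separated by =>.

E=>E/X=>E/X/X=>E/X/X/X=>X/X/X/X=>(E)/X/X/X=>(X)/X/X/X=>(i)/X/X/X=>(i)/(E)/X/X=>(i)/(X)/X/X=>(i)/(i)/X/X=>(i)/(i)/i/X=>(i)/(i)/i/i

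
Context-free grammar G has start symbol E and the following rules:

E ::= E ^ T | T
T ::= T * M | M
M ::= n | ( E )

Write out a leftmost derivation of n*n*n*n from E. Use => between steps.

E=>T=>T*M=>T*M*M=>T*M*M*M=>M*M*M*M=>n*M*M*M=>n*n*M*M=>n*n*n*M=>n*n*n*n

E => T   [E ::= T]
T => T*M   [T ::= T * M]
T*M => T*M*M   [T ::= T * M]
T*M*M => T*M*M*M   [T ::= T * M]
T*M*M*M => M*M*M*M   [T ::= M]
M*M*M*M => n*M*M*M   [M ::= n]
n*M*M*M => n*n*M*M   [M ::= n]
n*n*M*M => n*n*n*M   [M ::= n]
n*n*n*M => n*n*n*n   [M ::= n]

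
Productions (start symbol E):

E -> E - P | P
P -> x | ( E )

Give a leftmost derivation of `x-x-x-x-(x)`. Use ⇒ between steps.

E ⇒ E-P ⇒ E-P-P ⇒ E-P-P-P ⇒ E-P-P-P-P ⇒ P-P-P-P-P ⇒ x-P-P-P-P ⇒ x-x-P-P-P ⇒ x-x-x-P-P ⇒ x-x-x-x-P ⇒ x-x-x-x-(E) ⇒ x-x-x-x-(P) ⇒ x-x-x-x-(x)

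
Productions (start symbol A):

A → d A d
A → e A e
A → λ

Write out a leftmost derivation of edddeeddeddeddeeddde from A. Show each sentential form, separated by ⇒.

A ⇒ eAe   [A → e A e]
eAe ⇒ edAde   [A → d A d]
edAde ⇒ eddAdde   [A → d A d]
eddAdde ⇒ edddAddde   [A → d A d]
edddAddde ⇒ edddeAeddde   [A → e A e]
edddeAeddde ⇒ edddeeAeeddde   [A → e A e]
edddeeAeeddde ⇒ edddeedAdeeddde   [A → d A d]
edddeedAdeeddde ⇒ edddeeddAddeeddde   [A → d A d]
edddeeddAddeeddde ⇒ edddeeddeAeddeeddde   [A → e A e]
edddeeddeAeddeeddde ⇒ edddeeddedAdeddeeddde   [A → d A d]
edddeeddedAdeddeeddde ⇒ edddeeddeddeddeeddde   [A → λ]

A ⇒ eAe ⇒ edAde ⇒ eddAdde ⇒ edddAddde ⇒ edddeAeddde ⇒ edddeeAeeddde ⇒ edddeedAdeeddde ⇒ edddeeddAddeeddde ⇒ edddeeddeAeddeeddde ⇒ edddeeddedAdeddeeddde ⇒ edddeeddeddeddeeddde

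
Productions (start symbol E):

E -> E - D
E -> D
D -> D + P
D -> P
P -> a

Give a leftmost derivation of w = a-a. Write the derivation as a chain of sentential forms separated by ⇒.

E ⇒ E-D   [E -> E - D]
E-D ⇒ D-D   [E -> D]
D-D ⇒ P-D   [D -> P]
P-D ⇒ a-D   [P -> a]
a-D ⇒ a-P   [D -> P]
a-P ⇒ a-a   [P -> a]

E⇒E-D⇒D-D⇒P-D⇒a-D⇒a-P⇒a-a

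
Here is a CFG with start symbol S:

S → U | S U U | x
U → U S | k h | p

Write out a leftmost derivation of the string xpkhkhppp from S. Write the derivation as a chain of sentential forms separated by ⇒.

S⇒SUU⇒SUUUU⇒SUUUUUU⇒xUUUUUU⇒xpUUUUU⇒xpkhUUUU⇒xpkhkhUUU⇒xpkhkhpUU⇒xpkhkhppU⇒xpkhkhppp

S ⇒ SUU   [S → S U U]
SUU ⇒ SUUUU   [S → S U U]
SUUUU ⇒ SUUUUUU   [S → S U U]
SUUUUUU ⇒ xUUUUUU   [S → x]
xUUUUUU ⇒ xpUUUUU   [U → p]
xpUUUUU ⇒ xpkhUUUU   [U → k h]
xpkhUUUU ⇒ xpkhkhUUU   [U → k h]
xpkhkhUUU ⇒ xpkhkhpUU   [U → p]
xpkhkhpUU ⇒ xpkhkhppU   [U → p]
xpkhkhppU ⇒ xpkhkhppp   [U → p]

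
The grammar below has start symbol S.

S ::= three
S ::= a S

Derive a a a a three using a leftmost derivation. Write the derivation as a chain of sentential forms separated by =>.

S => a S => a a S => a a a S => a a a a S => a a a a three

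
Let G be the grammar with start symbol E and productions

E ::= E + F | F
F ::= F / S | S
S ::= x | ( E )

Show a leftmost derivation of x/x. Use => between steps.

E => F   [E ::= F]
F => F/S   [F ::= F / S]
F/S => S/S   [F ::= S]
S/S => x/S   [S ::= x]
x/S => x/x   [S ::= x]

E => F => F/S => S/S => x/S => x/x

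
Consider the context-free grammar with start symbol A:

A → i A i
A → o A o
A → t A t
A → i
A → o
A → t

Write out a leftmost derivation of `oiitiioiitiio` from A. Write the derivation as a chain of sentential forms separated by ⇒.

A ⇒ oAo ⇒ oiAio ⇒ oiiAiio ⇒ oiitAtiio ⇒ oiitiAitiio ⇒ oiitiiAiitiio ⇒ oiitiioiitiio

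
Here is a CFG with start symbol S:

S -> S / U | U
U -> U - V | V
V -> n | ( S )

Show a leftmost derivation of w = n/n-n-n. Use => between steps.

S=>S/U=>U/U=>V/U=>n/U=>n/U-V=>n/U-V-V=>n/V-V-V=>n/n-V-V=>n/n-n-V=>n/n-n-n

S => S/U   [S -> S / U]
S/U => U/U   [S -> U]
U/U => V/U   [U -> V]
V/U => n/U   [V -> n]
n/U => n/U-V   [U -> U - V]
n/U-V => n/U-V-V   [U -> U - V]
n/U-V-V => n/V-V-V   [U -> V]
n/V-V-V => n/n-V-V   [V -> n]
n/n-V-V => n/n-n-V   [V -> n]
n/n-n-V => n/n-n-n   [V -> n]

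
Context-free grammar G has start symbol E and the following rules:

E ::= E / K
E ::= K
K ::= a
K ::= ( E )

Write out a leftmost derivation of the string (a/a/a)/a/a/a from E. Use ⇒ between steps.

E ⇒ E/K ⇒ E/K/K ⇒ E/K/K/K ⇒ K/K/K/K ⇒ (E)/K/K/K ⇒ (E/K)/K/K/K ⇒ (E/K/K)/K/K/K ⇒ (K/K/K)/K/K/K ⇒ (a/K/K)/K/K/K ⇒ (a/a/K)/K/K/K ⇒ (a/a/a)/K/K/K ⇒ (a/a/a)/a/K/K ⇒ (a/a/a)/a/a/K ⇒ (a/a/a)/a/a/a

E ⇒ E/K   [E ::= E / K]
E/K ⇒ E/K/K   [E ::= E / K]
E/K/K ⇒ E/K/K/K   [E ::= E / K]
E/K/K/K ⇒ K/K/K/K   [E ::= K]
K/K/K/K ⇒ (E)/K/K/K   [K ::= ( E )]
(E)/K/K/K ⇒ (E/K)/K/K/K   [E ::= E / K]
(E/K)/K/K/K ⇒ (E/K/K)/K/K/K   [E ::= E / K]
(E/K/K)/K/K/K ⇒ (K/K/K)/K/K/K   [E ::= K]
(K/K/K)/K/K/K ⇒ (a/K/K)/K/K/K   [K ::= a]
(a/K/K)/K/K/K ⇒ (a/a/K)/K/K/K   [K ::= a]
(a/a/K)/K/K/K ⇒ (a/a/a)/K/K/K   [K ::= a]
(a/a/a)/K/K/K ⇒ (a/a/a)/a/K/K   [K ::= a]
(a/a/a)/a/K/K ⇒ (a/a/a)/a/a/K   [K ::= a]
(a/a/a)/a/a/K ⇒ (a/a/a)/a/a/a   [K ::= a]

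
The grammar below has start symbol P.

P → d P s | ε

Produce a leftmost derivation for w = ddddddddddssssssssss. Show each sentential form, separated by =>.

P => dPs => ddPss => dddPsss => ddddPssss => dddddPsssss => ddddddPssssss => dddddddPsssssss => ddddddddPssssssss => dddddddddPsssssssss => ddddddddddPssssssssss => ddddddddddssssssssss

P => dPs   [P → d P s]
dPs => ddPss   [P → d P s]
ddPss => dddPsss   [P → d P s]
dddPsss => ddddPssss   [P → d P s]
ddddPssss => dddddPsssss   [P → d P s]
dddddPsssss => ddddddPssssss   [P → d P s]
ddddddPssssss => dddddddPsssssss   [P → d P s]
dddddddPsssssss => ddddddddPssssssss   [P → d P s]
ddddddddPssssssss => dddddddddPsssssssss   [P → d P s]
dddddddddPsssssssss => ddddddddddPssssssssss   [P → d P s]
ddddddddddPssssssssss => ddddddddddssssssssss   [P → ε]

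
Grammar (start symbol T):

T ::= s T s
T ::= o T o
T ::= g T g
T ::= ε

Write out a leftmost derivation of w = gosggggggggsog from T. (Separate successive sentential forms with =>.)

T=>gTg=>goTog=>gosTsog=>gosgTgsog=>gosggTggsog=>gosgggTgggsog=>gosggggTggggsog=>gosggggggggsog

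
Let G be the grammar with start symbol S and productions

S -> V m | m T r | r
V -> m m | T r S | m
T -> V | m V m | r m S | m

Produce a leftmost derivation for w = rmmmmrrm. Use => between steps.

S => Vm => TrSm => rmSrSm => rmVmrSm => rmmmmrSm => rmmmmrrm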